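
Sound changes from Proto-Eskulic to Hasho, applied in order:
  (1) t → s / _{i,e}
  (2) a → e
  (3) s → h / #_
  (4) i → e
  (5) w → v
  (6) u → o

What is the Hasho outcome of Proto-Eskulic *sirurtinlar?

Hasho: *sirurtinlar > sirursinlar > sirursinler > hirursinler > herursenler > herorsenler  (by palatalisation, vowel merger, debuccalisation, vowel merger, vowel merger)

herorsenler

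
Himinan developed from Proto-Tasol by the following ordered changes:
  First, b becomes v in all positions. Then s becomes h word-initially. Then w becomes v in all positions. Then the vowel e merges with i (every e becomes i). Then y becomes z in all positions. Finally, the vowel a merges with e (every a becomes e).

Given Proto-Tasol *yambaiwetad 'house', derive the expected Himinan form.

zemveivited

Himinan: start from *yambaiwetad.
  rule 1 (unconditioned shift): yambaiwetad → yamvaiwetad
  rule 2: no change — yamvaiwetad
  rule 3 (unconditioned shift): yamvaiwetad → yamvaivetad
  rule 4 (vowel merger): yamvaivetad → yamvaivitad
  rule 5 (unconditioned shift): yamvaivitad → zamvaivitad
  rule 6 (vowel merger): zamvaivitad → zemveivited
  ⇒ Himinan zemveivited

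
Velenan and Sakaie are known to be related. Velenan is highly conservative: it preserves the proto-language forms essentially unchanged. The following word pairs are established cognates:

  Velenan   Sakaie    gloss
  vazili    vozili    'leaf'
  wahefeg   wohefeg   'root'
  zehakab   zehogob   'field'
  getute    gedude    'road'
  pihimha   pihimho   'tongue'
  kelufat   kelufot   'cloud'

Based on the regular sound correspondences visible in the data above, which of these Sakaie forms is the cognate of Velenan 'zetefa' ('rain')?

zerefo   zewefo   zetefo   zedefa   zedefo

getute ~ gedude — Velenan t corresponds to Sakaie d between vowels (before a front vowel).
pihimha ~ pihimho — Velenan a corresponds to Sakaie o word-finally.
Applying these to Velenan 'zetefa':
  zetefa → zedefa   (t→d between vowels (before a front vowel))
  zedefa → zedefo   (a→o word-finally)
So the Sakaie cognate is 'zedefo'.

zedefo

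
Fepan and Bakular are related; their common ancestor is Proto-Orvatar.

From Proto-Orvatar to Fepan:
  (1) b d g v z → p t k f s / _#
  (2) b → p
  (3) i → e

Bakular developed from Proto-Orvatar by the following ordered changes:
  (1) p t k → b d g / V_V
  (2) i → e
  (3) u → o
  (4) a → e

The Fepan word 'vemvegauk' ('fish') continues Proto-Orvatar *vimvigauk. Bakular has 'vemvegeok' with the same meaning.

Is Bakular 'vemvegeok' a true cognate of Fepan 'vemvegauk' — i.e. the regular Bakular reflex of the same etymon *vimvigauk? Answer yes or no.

Derive the expected Bakular reflex of *vimvigauk:
Bakular: *vimvigauk
  vimvigauk (rule 1 does not apply)
  vimvigauk → vemvegauk   [vowel merger]
  vemvegauk → vemvegaok   [vowel merger]
  vemvegaok → vemvegeok   [vowel merger]
  giving Bakular vemvegeok.
Bakular 'vemvegeok' matches the regular reflex exactly, so the pair is cognate.

yes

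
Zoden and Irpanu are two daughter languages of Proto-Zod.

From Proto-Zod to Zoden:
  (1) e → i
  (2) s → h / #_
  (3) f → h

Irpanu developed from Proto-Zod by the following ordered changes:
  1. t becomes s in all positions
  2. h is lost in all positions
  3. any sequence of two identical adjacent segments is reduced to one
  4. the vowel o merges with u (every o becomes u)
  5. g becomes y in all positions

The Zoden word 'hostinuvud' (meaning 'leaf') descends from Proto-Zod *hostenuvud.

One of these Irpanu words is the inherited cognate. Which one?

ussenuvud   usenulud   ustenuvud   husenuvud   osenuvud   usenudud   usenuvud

Irpanu: *hostenuvud > hossenuvud > ossenuvud > osenuvud > usenuvud  (by unconditioned shift, h-loss, degemination, vowel merger)

usenuvud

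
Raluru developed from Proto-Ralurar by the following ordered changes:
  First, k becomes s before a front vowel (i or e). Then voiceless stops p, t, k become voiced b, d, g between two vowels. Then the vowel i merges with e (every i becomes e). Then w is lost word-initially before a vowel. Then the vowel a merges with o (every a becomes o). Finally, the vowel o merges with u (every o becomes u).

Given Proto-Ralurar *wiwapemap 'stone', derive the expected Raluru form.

Raluru: *wiwapemap
  wiwapemap (rule 1 does not apply)
  wiwapemap → wiwabemap   [intervocalic voicing]
  wiwabemap → wewabemap   [vowel merger]
  wewabemap → ewabemap   [glide loss]
  ewabemap → ewobemop   [vowel merger]
  ewobemop → ewubemup   [vowel merger]
  giving Raluru ewubemup.

ewubemup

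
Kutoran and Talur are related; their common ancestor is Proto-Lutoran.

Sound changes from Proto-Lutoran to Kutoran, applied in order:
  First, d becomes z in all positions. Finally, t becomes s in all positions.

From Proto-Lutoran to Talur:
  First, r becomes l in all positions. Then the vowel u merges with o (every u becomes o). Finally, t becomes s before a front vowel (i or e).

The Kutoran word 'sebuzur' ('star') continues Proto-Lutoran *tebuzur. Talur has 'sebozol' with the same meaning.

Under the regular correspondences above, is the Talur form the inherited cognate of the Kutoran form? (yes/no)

yes

Derive the expected Talur reflex of *tebuzur:
Talur: start from *tebuzur.
  rule 1 (unconditioned shift): tebuzur → tebuzul
  rule 2 (vowel merger): tebuzul → tebozol
  rule 3 (palatalisation): tebozol → sebozol
  ⇒ Talur sebozol
Talur 'sebozol' matches the regular reflex exactly, so the pair is cognate.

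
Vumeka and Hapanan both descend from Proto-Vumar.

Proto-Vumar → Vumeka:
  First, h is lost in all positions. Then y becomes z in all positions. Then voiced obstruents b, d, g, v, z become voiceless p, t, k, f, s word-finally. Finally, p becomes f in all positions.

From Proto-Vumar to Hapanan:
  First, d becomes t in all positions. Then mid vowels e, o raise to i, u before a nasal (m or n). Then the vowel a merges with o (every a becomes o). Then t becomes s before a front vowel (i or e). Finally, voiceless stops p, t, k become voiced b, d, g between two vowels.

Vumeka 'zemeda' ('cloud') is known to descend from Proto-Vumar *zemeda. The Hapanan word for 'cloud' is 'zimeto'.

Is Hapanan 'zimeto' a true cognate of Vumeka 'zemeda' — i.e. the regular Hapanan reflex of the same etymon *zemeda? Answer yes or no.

no

Derive the expected Hapanan reflex of *zemeda:
Hapanan: start from *zemeda.
  rule 1 (unconditioned shift): zemeda → zemeta
  rule 2 (pre-nasal raising): zemeta → zimeta
  rule 3 (vowel merger): zimeta → zimeto
  rule 4: no change — zimeto
  rule 5 (intervocalic voicing): zimeto → zimedo
  ⇒ Hapanan zimedo
The regular Hapanan reflex would be 'zimedo', but the attested form is 'zimeto'. The correspondence is irregular, so they are not cognates (the Hapanan form has a different source).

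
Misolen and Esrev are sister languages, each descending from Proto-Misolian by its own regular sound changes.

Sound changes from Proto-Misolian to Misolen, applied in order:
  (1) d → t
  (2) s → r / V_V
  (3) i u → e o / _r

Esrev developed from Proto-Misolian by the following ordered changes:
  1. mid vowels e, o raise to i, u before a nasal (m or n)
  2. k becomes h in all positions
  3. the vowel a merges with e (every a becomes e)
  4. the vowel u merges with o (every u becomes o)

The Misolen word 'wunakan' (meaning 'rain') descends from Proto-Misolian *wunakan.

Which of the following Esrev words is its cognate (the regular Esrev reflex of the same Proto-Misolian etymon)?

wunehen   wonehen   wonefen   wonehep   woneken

Esrev: start from *wunakan.
  rule 1: no change — wunakan
  rule 2 (unconditioned shift): wunakan → wunahan
  rule 3 (vowel merger): wunahan → wunehen
  rule 4 (vowel merger): wunehen → wonehen
  ⇒ Esrev wonehen
The other candidates each miss or misapply at least one Esrev change.

wonehen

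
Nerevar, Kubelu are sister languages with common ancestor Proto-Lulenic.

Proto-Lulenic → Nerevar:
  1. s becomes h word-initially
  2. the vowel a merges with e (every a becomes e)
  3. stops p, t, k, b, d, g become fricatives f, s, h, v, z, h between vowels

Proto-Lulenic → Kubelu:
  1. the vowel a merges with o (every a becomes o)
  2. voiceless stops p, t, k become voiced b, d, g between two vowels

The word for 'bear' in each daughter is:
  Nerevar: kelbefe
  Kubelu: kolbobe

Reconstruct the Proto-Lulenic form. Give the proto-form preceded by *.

*kalbape

Position 6: Nerevar has f, Kubelu has b. Taking the neighbouring segments as reconstructed: Nerevar f could go back to *p or *f; Kubelu b could go back to *p or *b — the one source consistent with every daughter is *p.
Position 2: Nerevar has e, Kubelu has o. Taking the neighbouring segments as reconstructed: Nerevar e could go back to *a or *e; Kubelu o could go back to *a or *o — the one source consistent with every daughter is *a.
Continuing position by position gives *kalbape; check it forward:
Nerevar: start from *kalbape.
  rule 1: no change — kalbape
  rule 2 (vowel merger): kalbape → kelbepe
  rule 3 (intervocalic lenition): kelbepe → kelbefe
  ⇒ Nerevar kelbefe
Kubelu: start from *kalbape.
  rule 1 (vowel merger): kalbape → kolbope
  rule 2 (intervocalic voicing): kolbope → kolbobe
  ⇒ Kubelu kolbobe
*kalbape is the unique common source.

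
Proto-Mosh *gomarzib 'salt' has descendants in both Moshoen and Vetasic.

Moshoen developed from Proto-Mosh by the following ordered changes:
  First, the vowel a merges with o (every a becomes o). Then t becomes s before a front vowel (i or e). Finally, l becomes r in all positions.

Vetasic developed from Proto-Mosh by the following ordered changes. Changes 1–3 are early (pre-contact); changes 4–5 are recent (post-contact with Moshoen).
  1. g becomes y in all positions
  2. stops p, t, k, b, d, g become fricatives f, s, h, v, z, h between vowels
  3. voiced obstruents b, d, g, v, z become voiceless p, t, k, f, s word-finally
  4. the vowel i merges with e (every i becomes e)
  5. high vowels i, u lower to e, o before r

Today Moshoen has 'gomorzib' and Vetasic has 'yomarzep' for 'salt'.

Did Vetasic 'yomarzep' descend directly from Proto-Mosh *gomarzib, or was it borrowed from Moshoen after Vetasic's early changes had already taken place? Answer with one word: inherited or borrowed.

If inherited, *gomarzib would pass through all of Vetasic's changes:
Vetasic: *gomarzib > yomarzib > yomarzip > yomarzep  (by unconditioned shift, final devoicing, vowel merger)
If borrowed from Moshoen 'gomorzib' after the early changes, it would undergo only the recent ones:
  rule 4 (vowel merger): gomorzib → gomorzeb
  rule 5 (pre-rhotic lowering): no change (gomorzeb)
  ⇒ as a loan: gomorzeb
Vetasic 'yomarzep' matches the inherited outcome exactly, so it is an inherited cognate, not a loan.

inherited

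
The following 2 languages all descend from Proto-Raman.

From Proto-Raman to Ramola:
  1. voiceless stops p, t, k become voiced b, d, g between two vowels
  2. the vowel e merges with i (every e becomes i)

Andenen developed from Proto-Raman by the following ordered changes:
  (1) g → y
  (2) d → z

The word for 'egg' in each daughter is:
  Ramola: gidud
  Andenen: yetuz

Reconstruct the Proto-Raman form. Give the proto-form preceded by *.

Position 2: Ramola has i, Andenen has e. Andenen preserves e here (none of its changes turn any other segment into e), so the proto-segment is *e.
Position 3: Ramola has d, Andenen has t. Andenen preserves t here (none of its changes turn any other segment into t), so the proto-segment is *t.
This points to *getud. Verify forward in each daughter:
Ramola: *getud
  getud → gedud   [intervocalic voicing]
  gedud → gidud   [vowel merger]
  giving Ramola gidud.
Andenen: start from *getud.
  rule 1 (unconditioned shift): getud → yetud
  rule 2 (unconditioned shift): yetud → yetuz
  ⇒ Andenen yetuz
No other proto-form is consistent with every reflex, so the reconstruction is *getud.

*getud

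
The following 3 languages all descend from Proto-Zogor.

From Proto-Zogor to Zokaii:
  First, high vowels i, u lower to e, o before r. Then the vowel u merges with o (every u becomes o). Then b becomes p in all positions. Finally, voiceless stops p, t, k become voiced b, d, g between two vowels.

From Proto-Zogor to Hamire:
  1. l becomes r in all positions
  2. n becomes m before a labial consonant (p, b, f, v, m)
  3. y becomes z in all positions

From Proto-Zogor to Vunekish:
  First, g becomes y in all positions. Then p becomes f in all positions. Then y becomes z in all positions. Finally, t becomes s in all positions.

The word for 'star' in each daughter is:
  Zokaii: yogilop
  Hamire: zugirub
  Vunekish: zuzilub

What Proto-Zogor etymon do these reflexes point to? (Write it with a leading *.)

*yugilub

Position 5: Zokaii has l, Hamire has r, Vunekish has l. Zokaii preserves l here (none of its changes turn any other segment into l), so the proto-segment is *l.
Position 2: Zokaii has o, Hamire has u, Vunekish has u. Hamire preserves u here (none of its changes turn any other segment into u), so the proto-segment is *u.
Continuing position by position gives *yugilub; check it forward:
Zokaii: start from *yugilub.
  rule 1: no change — yugilub
  rule 2 (vowel merger): yugilub → yogilob
  rule 3 (unconditioned shift): yogilob → yogilop
  rule 4: no change — yogilop
  ⇒ Zokaii yogilop
Hamire: *yugilub > yugirub > zugirub  (by unconditioned shift, unconditioned shift)
Vunekish: start from *yugilub.
  rule 1 (unconditioned shift): yugilub → yuyilub
  rule 2: no change — yuyilub
  rule 3 (unconditioned shift): yuyilub → zuzilub
  rule 4: no change — zuzilub
  ⇒ Vunekish zuzilub
*yugilub is the unique common source.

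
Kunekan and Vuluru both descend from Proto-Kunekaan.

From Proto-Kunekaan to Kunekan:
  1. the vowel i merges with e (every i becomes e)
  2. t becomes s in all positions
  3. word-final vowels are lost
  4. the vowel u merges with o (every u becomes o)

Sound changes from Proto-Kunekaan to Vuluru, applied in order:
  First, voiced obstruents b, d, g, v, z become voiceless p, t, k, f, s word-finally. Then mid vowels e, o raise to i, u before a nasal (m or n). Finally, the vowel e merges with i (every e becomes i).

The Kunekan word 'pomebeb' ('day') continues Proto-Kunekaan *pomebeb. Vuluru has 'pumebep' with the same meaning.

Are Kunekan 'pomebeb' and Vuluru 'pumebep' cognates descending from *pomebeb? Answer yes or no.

Derive the expected Vuluru reflex of *pomebeb:
Vuluru: *pomebeb > pomebep > pumebep > pumibip  (by final devoicing, pre-nasal raising, vowel merger)
The regular Vuluru reflex would be 'pumibip', but the attested form is 'pumebep'. The correspondence is irregular, so they are not cognates (the Vuluru form has a different source).

no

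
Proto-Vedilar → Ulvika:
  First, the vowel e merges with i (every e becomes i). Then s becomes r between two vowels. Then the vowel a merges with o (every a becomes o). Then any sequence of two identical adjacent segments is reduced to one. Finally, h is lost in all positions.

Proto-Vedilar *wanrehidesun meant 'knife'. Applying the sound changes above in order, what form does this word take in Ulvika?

Ulvika: *wanrehidesun > wanrihidisun > wanrihidirun > wonrihidirun > wonriidirun  (by vowel merger, rhotacism, vowel merger, h-loss)

wonriidirun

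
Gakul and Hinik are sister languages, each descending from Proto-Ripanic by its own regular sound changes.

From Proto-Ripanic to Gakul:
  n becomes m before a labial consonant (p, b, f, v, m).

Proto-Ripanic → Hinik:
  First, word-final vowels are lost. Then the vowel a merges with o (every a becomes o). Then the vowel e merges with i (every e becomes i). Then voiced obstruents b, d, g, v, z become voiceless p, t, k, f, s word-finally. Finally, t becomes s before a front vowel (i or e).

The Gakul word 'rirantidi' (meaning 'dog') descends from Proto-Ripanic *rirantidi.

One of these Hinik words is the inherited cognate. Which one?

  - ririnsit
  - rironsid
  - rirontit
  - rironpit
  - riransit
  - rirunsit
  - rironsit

rironsit

Hinik: start from *rirantidi.
  rule 1 (apocope): rirantidi → rirantid
  rule 2 (vowel merger): rirantid → rirontid
  rule 3: no change — rirontid
  rule 4 (final devoicing): rirontid → rirontit
  rule 5 (palatalisation): rirontit → rironsit
  ⇒ Hinik rironsit
Among the options, 'rironsit' alone shows every Hinik change applied in order.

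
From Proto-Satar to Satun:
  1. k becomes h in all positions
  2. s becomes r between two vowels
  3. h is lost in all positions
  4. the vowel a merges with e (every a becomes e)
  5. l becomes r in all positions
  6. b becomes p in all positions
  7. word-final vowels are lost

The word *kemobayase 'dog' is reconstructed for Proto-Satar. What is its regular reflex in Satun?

emopeyer

Satun: *kemobayase
  kemobayase → hemobayase   [unconditioned shift]
  hemobayase → hemobayare   [rhotacism]
  hemobayare → emobayare   [h-loss]
  emobayare → emobeyere   [vowel merger]
  emobeyere (rule 5 does not apply)
  emobeyere → emopeyere   [unconditioned shift]
  emopeyere → emopeyer   [apocope]
  giving Satun emopeyer.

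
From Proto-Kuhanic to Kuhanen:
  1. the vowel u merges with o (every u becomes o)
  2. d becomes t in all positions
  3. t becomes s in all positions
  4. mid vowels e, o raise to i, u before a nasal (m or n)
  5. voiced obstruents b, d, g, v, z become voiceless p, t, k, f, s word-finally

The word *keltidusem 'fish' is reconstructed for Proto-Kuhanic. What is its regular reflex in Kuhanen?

kelsisosim

Kuhanen: *keltidusem > keltidosem > keltitosem > kelsisosem > kelsisosim  (by vowel merger, unconditioned shift, unconditioned shift, pre-nasal raising)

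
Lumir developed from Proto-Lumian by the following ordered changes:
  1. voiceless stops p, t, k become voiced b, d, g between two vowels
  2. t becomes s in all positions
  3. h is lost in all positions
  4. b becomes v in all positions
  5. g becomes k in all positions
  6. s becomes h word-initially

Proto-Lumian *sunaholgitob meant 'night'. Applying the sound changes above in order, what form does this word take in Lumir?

hunaolkidov

Lumir: *sunaholgitob > sunaholgidob > sunaolgidob > sunaolgidov > sunaolkidov > hunaolkidov  (by intervocalic voicing, h-loss, unconditioned shift, unconditioned shift, debuccalisation)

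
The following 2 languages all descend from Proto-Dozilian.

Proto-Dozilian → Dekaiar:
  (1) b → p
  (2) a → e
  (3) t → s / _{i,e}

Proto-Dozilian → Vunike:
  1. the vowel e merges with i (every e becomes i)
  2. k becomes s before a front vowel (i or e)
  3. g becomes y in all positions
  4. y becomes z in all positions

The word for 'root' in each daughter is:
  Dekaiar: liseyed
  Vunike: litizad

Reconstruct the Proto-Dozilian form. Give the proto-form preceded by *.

*liteyad

Position 3: Dekaiar has s, Vunike has t. Vunike preserves t here (none of its changes turn any other segment into t), so the proto-segment is *t.
Position 4: Dekaiar has e, Vunike has i. Taking the neighbouring segments as reconstructed: Dekaiar e could go back to *a or *e; Vunike i could go back to *e or *i — the one source consistent with every daughter is *e.
Verify the candidate proto-form against each daughter:
Dekaiar: *liteyad
  liteyad (rule 1 does not apply)
  liteyad → liteyed   [vowel merger]
  liteyed → liseyed   [palatalisation]
  giving Dekaiar liseyed.
Vunike: *liteyad > litiyad > litizad  (by vowel merger, unconditioned shift)
*liteyad is the unique common source.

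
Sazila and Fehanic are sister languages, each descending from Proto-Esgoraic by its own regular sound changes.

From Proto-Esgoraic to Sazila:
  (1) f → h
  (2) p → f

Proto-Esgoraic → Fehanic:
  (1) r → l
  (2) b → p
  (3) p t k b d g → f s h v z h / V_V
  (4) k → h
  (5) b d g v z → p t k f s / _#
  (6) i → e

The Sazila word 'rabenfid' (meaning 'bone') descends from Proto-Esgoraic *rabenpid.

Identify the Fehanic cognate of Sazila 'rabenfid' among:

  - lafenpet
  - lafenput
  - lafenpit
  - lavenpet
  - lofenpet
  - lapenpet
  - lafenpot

lafenpet

Fehanic: start from *rabenpid.
  rule 1 (unconditioned shift): rabenpid → labenpid
  rule 2 (unconditioned shift): labenpid → lapenpid
  rule 3 (intervocalic lenition): lapenpid → lafenpid
  rule 4: no change — lafenpid
  rule 5 (final devoicing): lafenpid → lafenpit
  rule 6 (vowel merger): lafenpit → lafenpet
  ⇒ Fehanic lafenpet
The other candidates each miss or misapply at least one Fehanic change.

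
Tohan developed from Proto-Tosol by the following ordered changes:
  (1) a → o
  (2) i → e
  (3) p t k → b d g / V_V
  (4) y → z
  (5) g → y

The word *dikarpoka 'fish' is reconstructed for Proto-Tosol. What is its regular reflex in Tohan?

deyorpoyo

Tohan: start from *dikarpoka.
  rule 1 (vowel merger): dikarpoka → dikorpoko
  rule 2 (vowel merger): dikorpoko → dekorpoko
  rule 3 (intervocalic voicing): dekorpoko → degorpogo
  rule 4: no change — degorpogo
  rule 5 (unconditioned shift): degorpogo → deyorpoyo
  ⇒ Tohan deyorpoyo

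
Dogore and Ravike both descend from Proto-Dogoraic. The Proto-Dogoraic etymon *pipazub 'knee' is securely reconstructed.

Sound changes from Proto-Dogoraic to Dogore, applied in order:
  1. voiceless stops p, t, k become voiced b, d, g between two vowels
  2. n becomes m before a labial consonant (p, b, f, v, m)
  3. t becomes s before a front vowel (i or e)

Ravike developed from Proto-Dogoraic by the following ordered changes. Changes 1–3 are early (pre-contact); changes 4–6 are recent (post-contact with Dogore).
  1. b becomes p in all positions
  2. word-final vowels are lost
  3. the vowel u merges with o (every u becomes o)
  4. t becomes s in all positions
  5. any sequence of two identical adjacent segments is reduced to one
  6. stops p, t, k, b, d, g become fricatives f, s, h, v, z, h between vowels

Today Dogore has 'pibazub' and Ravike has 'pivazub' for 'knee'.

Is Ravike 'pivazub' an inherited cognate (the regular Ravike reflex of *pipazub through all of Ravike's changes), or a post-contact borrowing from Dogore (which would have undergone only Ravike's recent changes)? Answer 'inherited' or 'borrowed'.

If inherited, *pipazub would pass through all of Ravike's changes:
Ravike: *pipazub > pipazup > pipazop > pifazop  (by unconditioned shift, vowel merger, intervocalic lenition)
If borrowed from Dogore 'pibazub' after the early changes, it would undergo only the recent ones:
  rule 4 (unconditioned shift): no change (pibazub)
  rule 5 (degemination): no change (pibazub)
  rule 6 (intervocalic lenition): pibazub → pivazub
  ⇒ as a loan: pivazub
Ravike 'pivazub' matches the loan outcome 'pivazub', not the inherited 'pifazop' — it skipped the early Ravike changes, so it was borrowed from Dogore.

borrowed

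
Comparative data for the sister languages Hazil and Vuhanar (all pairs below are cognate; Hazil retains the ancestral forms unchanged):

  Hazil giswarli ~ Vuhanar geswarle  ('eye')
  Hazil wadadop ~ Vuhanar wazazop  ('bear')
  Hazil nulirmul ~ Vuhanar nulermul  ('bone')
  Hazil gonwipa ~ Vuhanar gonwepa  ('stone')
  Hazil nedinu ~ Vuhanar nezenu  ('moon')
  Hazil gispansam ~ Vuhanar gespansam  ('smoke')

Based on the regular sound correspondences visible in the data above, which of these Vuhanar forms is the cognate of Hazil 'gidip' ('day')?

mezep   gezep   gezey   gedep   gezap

giswarli ~ geswarle, gispansam ~ gespansam — Hazil i corresponds to Vuhanar e after a consonant, before a consonant other than r, m, n, p, b, f, v.
nedinu ~ nezenu — Hazil d corresponds to Vuhanar z between vowels (before a front vowel).
gonwipa ~ gonwepa — Hazil i corresponds to Vuhanar e after a consonant, before a labial obstruent.
Applying these to Hazil 'gidip':
  gidip → gedip   (i→e after a consonant, before a consonant other than r, m, n, p, b, f, v)
  gedip → gezip   (d→z between vowels (before a front vowel))
  gezip → gezep   (i→e after a consonant, before a labial obstruent)
So the Vuhanar cognate is 'gezep'.

gezep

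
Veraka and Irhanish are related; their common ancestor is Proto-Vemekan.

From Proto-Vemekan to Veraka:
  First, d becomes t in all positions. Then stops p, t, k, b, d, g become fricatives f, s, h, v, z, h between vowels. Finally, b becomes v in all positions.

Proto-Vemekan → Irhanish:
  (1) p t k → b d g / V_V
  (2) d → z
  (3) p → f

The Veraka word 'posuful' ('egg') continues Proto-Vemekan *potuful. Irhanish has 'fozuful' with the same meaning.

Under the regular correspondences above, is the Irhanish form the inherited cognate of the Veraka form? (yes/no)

Derive the expected Irhanish reflex of *potuful:
Irhanish: *potuful > poduful > pozuful > fozuful  (by intervocalic voicing, unconditioned shift, unconditioned shift)
Irhanish 'fozuful' matches the regular reflex exactly, so the pair is cognate.

yes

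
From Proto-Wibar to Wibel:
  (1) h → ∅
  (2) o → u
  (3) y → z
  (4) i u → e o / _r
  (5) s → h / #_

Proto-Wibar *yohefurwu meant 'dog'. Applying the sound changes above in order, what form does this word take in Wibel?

zueforwu

Wibel: *yohefurwu
  yohefurwu → yoefurwu   [h-loss]
  yoefurwu → yuefurwu   [vowel merger]
  yuefurwu → zuefurwu   [unconditioned shift]
  zuefurwu → zueforwu   [pre-rhotic lowering]
  zueforwu (rule 5 does not apply)
  giving Wibel zueforwu.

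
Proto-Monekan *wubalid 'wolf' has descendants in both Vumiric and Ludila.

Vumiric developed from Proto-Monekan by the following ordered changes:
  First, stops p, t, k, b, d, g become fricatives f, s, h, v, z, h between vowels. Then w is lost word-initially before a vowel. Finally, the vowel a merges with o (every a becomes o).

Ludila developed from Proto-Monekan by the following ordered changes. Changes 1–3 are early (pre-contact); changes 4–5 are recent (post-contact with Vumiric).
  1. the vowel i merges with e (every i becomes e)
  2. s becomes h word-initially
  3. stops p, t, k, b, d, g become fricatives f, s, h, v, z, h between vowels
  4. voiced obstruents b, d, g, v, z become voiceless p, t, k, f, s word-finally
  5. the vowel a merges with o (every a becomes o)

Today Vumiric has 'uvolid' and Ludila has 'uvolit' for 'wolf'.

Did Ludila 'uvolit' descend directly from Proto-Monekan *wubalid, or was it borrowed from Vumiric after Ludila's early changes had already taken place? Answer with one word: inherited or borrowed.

borrowed

If inherited, *wubalid would pass through all of Ludila's changes:
Ludila: start from *wubalid.
  rule 1 (vowel merger): wubalid → wubaled
  rule 2: no change — wubaled
  rule 3 (intervocalic lenition): wubaled → wuvaled
  rule 4 (final devoicing): wuvaled → wuvalet
  rule 5 (vowel merger): wuvalet → wuvolet
  ⇒ Ludila wuvolet
If borrowed from Vumiric 'uvolid' after the early changes, it would undergo only the recent ones:
  rule 4 (final devoicing): uvolid → uvolit
  rule 5 (vowel merger): no change (uvolit)
  ⇒ as a loan: uvolit
Ludila 'uvolit' matches the loan outcome 'uvolit', not the inherited 'wuvolet' — it skipped the early Ludila changes, so it was borrowed from Vumiric.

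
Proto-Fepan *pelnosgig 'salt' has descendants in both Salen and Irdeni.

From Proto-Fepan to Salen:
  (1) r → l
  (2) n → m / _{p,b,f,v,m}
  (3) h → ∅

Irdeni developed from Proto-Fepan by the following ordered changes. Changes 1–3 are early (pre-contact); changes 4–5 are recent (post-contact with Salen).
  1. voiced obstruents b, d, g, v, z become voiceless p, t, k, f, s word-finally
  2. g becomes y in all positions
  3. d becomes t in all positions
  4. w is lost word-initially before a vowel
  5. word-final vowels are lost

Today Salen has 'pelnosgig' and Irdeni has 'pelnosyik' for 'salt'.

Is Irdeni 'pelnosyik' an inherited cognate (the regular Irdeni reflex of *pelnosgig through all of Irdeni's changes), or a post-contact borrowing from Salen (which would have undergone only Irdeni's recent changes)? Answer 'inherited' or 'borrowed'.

If inherited, *pelnosgig would pass through all of Irdeni's changes:
Irdeni: start from *pelnosgig.
  rule 1 (final devoicing): pelnosgig → pelnosgik
  rule 2 (unconditioned shift): pelnosgik → pelnosyik
  rule 3: no change — pelnosyik
  rule 4: no change — pelnosyik
  rule 5: no change — pelnosyik
  ⇒ Irdeni pelnosyik
If borrowed from Salen 'pelnosgig' after the early changes, it would undergo only the recent ones:
  rule 4 (glide loss): no change (pelnosgig)
  rule 5 (apocope): no change (pelnosgig)
  ⇒ as a loan: pelnosgig
Irdeni 'pelnosyik' matches the inherited outcome exactly, so it is an inherited cognate, not a loan.

inherited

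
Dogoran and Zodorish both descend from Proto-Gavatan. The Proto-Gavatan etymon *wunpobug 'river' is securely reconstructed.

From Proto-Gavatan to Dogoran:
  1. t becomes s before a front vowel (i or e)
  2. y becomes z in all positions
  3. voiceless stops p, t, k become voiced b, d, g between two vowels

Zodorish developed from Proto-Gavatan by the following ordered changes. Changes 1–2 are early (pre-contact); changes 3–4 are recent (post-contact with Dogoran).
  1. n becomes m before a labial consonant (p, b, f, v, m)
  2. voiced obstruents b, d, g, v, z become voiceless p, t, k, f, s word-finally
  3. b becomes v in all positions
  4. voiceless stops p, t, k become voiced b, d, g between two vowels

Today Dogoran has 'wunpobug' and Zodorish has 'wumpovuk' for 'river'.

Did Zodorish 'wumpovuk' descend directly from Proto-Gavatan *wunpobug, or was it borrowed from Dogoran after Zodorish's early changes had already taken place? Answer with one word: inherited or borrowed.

If inherited, *wunpobug would pass through all of Zodorish's changes:
Zodorish: *wunpobug
  wunpobug → wumpobug   [nasal place assimilation]
  wumpobug → wumpobuk   [final devoicing]
  wumpobuk → wumpovuk   [unconditioned shift]
  wumpovuk (rule 4 does not apply)
  giving Zodorish wumpovuk.
If borrowed from Dogoran 'wunpobug' after the early changes, it would undergo only the recent ones:
  rule 3 (unconditioned shift): wunpobug → wunpovug
  rule 4 (intervocalic voicing): no change (wunpovug)
  ⇒ as a loan: wunpovug
Zodorish 'wumpovuk' matches the inherited outcome exactly, so it is an inherited cognate, not a loan.

inherited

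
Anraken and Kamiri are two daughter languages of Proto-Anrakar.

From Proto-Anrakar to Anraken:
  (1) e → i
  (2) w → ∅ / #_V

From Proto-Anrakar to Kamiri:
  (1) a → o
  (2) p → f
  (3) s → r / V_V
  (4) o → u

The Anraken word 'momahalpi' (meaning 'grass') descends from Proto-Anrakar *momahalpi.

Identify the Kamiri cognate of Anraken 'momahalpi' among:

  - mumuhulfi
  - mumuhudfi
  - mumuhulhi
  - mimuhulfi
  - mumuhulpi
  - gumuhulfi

mumuhulfi

Kamiri: start from *momahalpi.
  rule 1 (vowel merger): momahalpi → momoholpi
  rule 2 (unconditioned shift): momoholpi → momoholfi
  rule 3: no change — momoholfi
  rule 4 (vowel merger): momoholfi → mumuhulfi
  ⇒ Kamiri mumuhulfi
Only 'mumuhulfi' matches the regular Kamiri development of *momahalpi.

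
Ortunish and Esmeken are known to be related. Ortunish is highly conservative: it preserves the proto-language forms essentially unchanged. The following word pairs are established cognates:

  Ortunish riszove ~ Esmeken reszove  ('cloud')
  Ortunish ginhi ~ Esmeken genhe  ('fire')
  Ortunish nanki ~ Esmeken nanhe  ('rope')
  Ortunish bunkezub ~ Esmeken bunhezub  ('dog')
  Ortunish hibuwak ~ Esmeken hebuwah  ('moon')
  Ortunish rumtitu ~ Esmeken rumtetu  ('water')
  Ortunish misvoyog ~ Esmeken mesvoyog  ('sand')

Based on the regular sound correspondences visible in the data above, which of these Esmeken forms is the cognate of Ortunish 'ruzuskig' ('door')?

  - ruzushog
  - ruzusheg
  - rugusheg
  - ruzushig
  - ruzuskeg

ruzusheg

nanki ~ nanhe — Ortunish k corresponds to Esmeken h after a consonant, before a front vowel.
riszove ~ reszove, rumtitu ~ rumtetu — Ortunish i corresponds to Esmeken e after a consonant, before a consonant other than r, m, n, p, b, f, v.
Applying these to Ortunish 'ruzuskig':
  ruzuskig → ruzushig   (k→h after a consonant, before a front vowel)
  ruzushig → ruzusheg   (i→e after a consonant, before a consonant other than r, m, n, p, b, f, v)
So the Esmeken cognate is 'ruzusheg'.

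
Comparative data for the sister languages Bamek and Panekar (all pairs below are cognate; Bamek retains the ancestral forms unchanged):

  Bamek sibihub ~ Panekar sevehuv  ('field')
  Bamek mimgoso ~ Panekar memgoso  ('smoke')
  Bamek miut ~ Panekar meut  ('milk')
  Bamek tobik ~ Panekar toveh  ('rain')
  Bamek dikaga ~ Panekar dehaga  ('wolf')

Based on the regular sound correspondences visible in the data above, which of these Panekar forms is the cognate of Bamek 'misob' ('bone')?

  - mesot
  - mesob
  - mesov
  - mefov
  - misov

sibihub ~ sevehuv, tobik ~ toveh — Bamek i corresponds to Panekar e after a consonant, before a consonant other than r, m, n, p, b, f, v.
sibihub ~ sevehuv — Bamek b corresponds to Panekar v word-finally.
Applying these to Bamek 'misob':
  misob → mesob   (i→e after a consonant, before a consonant other than r, m, n, p, b, f, v)
  mesob → mesov   (b→v word-finally)
So the Panekar cognate is 'mesov'.

mesov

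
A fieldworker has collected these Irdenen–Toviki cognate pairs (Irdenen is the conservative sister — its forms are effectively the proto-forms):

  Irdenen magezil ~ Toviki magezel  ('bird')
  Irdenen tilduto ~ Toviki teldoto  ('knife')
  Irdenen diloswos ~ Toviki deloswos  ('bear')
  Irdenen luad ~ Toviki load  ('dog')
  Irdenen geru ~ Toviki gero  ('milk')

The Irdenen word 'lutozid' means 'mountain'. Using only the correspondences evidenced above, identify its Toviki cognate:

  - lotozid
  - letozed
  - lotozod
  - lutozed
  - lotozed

lotozed

tilduto ~ teldoto — Irdenen u corresponds to Toviki o after a consonant, before a consonant other than r, m, n, p, b, f, v.
magezil ~ magezel, tilduto ~ teldoto — Irdenen i corresponds to Toviki e after a consonant, before a consonant other than r, m, n, p, b, f, v.
Applying these to Irdenen 'lutozid':
  lutozid → lotozid   (u→o after a consonant, before a consonant other than r, m, n, p, b, f, v)
  lotozid → lotozed   (i→e after a consonant, before a consonant other than r, m, n, p, b, f, v)
So the Toviki cognate is 'lotozed'.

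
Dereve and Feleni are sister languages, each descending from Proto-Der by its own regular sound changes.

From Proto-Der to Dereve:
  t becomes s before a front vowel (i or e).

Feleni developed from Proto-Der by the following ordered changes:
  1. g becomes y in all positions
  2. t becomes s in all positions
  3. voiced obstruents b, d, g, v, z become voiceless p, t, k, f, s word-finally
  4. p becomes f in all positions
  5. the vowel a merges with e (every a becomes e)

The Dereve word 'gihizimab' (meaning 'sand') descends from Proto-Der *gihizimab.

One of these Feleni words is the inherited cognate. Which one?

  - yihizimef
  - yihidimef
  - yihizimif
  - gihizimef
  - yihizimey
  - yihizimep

Feleni: start from *gihizimab.
  rule 1 (unconditioned shift): gihizimab → yihizimab
  rule 2: no change — yihizimab
  rule 3 (final devoicing): yihizimab → yihizimap
  rule 4 (unconditioned shift): yihizimap → yihizimaf
  rule 5 (vowel merger): yihizimaf → yihizimef
  ⇒ Feleni yihizimef
The other candidates each miss or misapply at least one Feleni change.

yihizimef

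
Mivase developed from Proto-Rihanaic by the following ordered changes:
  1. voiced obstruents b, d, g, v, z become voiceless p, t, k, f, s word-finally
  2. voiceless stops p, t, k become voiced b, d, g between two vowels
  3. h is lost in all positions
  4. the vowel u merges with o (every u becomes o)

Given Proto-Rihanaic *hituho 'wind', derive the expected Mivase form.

idoo

Mivase: start from *hituho.
  rule 1: no change — hituho
  rule 2 (intervocalic voicing): hituho → hiduho
  rule 3 (h-loss): hiduho → iduo
  rule 4 (vowel merger): iduo → idoo
  ⇒ Mivase idoo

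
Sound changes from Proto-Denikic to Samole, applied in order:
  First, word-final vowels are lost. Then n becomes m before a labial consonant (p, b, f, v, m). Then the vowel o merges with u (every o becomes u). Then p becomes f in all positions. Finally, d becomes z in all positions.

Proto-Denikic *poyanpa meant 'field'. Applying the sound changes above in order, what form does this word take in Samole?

Samole: start from *poyanpa.
  rule 1 (apocope): poyanpa → poyanp
  rule 2 (nasal place assimilation): poyanp → poyamp
  rule 3 (vowel merger): poyamp → puyamp
  rule 4 (unconditioned shift): puyamp → fuyamf
  rule 5: no change — fuyamf
  ⇒ Samole fuyamf

fuyamf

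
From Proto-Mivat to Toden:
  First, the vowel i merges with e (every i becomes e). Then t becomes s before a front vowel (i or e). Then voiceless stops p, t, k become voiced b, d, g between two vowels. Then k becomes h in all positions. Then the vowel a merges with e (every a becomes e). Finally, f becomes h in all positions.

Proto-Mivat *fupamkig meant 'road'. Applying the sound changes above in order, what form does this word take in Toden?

Toden: *fupamkig
  fupamkig → fupamkeg   [vowel merger]
  fupamkeg (rule 2 does not apply)
  fupamkeg → fubamkeg   [intervocalic voicing]
  fubamkeg → fubamheg   [unconditioned shift]
  fubamheg → fubemheg   [vowel merger]
  fubemheg → hubemheg   [unconditioned shift]
  giving Toden hubemheg.

hubemheg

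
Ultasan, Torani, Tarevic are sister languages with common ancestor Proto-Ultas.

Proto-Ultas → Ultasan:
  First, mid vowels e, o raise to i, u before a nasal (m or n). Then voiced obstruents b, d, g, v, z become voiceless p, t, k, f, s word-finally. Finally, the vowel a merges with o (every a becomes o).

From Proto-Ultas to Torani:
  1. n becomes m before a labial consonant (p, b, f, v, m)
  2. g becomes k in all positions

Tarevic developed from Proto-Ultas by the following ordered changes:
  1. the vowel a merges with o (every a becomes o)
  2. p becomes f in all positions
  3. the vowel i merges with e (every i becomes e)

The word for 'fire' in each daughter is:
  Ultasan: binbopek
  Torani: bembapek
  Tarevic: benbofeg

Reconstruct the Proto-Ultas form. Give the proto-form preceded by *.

*benbapeg

Position 5: Ultasan has o, Torani has a, Tarevic has o. Torani preserves a here (none of its changes turn any other segment into a), so the proto-segment is *a.
Position 8: Ultasan has k, Torani has k, Tarevic has g. Tarevic preserves g here (none of its changes turn any other segment into g), so the proto-segment is *g.
Position 3: Ultasan has n, Torani has m, Tarevic has n. Ultasan preserves n here (none of its changes turn any other segment into n), so the proto-segment is *n.
Verify the candidate proto-form against each daughter:
Ultasan: start from *benbapeg.
  rule 1 (pre-nasal raising): benbapeg → binbapeg
  rule 2 (final devoicing): binbapeg → binbapek
  rule 3 (vowel merger): binbapek → binbopek
  ⇒ Ultasan binbopek
Torani: *benbapeg > bembapeg > bembapek  (by nasal place assimilation, unconditioned shift)
Tarevic: *benbapeg
  benbapeg → benbopeg   [vowel merger]
  benbopeg → benbofeg   [unconditioned shift]
  benbofeg (rule 3 does not apply)
  giving Tarevic benbofeg.
Only *benbapeg yields all of Ultasan binbopek, Torani bembapek, Tarevic benbofeg.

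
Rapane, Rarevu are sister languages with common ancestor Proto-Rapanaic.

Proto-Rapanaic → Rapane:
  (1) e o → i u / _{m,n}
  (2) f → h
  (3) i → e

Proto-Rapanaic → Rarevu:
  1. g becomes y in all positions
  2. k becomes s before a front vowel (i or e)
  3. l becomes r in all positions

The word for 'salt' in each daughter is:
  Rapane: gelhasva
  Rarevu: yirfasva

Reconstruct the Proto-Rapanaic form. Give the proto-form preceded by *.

Position 1: Rapane has g, Rarevu has y. Rapane preserves g here (none of its changes turn any other segment into g), so the proto-segment is *g.
Position 2: Rapane has e, Rarevu has i. Rarevu preserves i here (none of its changes turn any other segment into i), so the proto-segment is *i.
Position 3: Rapane has l, Rarevu has r. Rapane preserves l here (none of its changes turn any other segment into l), so the proto-segment is *l.
Verify the candidate proto-form against each daughter:
Rapane: *gilfasva > gilhasva > gelhasva  (by unconditioned shift, vowel merger)
Rarevu: *gilfasva > yilfasva > yirfasva  (by unconditioned shift, unconditioned shift)
No other proto-form is consistent with every reflex, so the reconstruction is *gilfasva.

*gilfasva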